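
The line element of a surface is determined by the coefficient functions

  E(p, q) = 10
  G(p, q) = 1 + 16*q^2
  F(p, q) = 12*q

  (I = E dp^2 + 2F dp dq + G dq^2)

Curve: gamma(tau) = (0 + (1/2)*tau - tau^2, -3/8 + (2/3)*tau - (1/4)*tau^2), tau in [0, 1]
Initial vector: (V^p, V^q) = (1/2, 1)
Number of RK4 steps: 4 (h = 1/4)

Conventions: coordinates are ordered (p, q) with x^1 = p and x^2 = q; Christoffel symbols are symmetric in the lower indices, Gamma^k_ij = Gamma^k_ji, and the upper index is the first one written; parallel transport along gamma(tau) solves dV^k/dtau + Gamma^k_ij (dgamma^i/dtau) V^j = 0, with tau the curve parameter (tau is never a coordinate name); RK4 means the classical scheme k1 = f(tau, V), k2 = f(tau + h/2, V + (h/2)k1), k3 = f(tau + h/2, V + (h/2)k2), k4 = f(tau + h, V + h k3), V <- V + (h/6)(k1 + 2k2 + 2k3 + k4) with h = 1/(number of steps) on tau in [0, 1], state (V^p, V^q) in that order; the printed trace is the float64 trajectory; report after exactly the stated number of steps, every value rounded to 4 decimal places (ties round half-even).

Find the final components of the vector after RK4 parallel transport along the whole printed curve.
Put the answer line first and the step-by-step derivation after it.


Answer: V^p = -0.0053, V^q = 1.1053

gamma'(tau) = (1/2 - 2*tau, 2/3 - (1/2)*tau); f(tau, V)^k = -Gamma^k_ij(gamma(tau)) gamma'^i(tau) V^j; h = 1/4; intermediate values shown to 6 dp
curve data and Christoffel symbols at the stage parameters:
  tau = 0.000000: gamma = (0.000000, -0.375000), gamma' = (0.500000, 0.666667); Gamma_ppp = 0.000000, Gamma_ppq = 0.000000, Gamma_pqq = 0.979592, Gamma_qpp = 0.000000, Gamma_qpq = 0.000000, Gamma_qqq = -0.489796
  tau = 0.125000: gamma = (0.046875, -0.295573), gamma' = (0.250000, 0.604167); Gamma_ppp = 0.000000, Gamma_ppq = 0.000000, Gamma_pqq = 1.052834, Gamma_qpp = 0.000000, Gamma_qpq = 0.000000, Gamma_qqq = -0.414919
  tau = 0.250000: gamma = (0.062500, -0.223958), gamma' = (0.000000, 0.541667); Gamma_ppp = 0.000000, Gamma_ppq = 0.000000, Gamma_pqq = 1.110852, Gamma_qpp = 0.000000, Gamma_qpq = 0.000000, Gamma_qqq = -0.331713
  tau = 0.375000: gamma = (0.046875, -0.160156), gamma' = (-0.250000, 0.479167); Gamma_ppp = 0.000000, Gamma_ppq = 0.000000, Gamma_pqq = 1.152693, Gamma_qpp = 0.000000, Gamma_qpq = 0.000000, Gamma_qqq = -0.246148
  tau = 0.500000: gamma = (0.000000, -0.104167), gamma' = (-0.500000, 0.416667); Gamma_ppp = 0.000000, Gamma_ppq = 0.000000, Gamma_pqq = 1.179522, Gamma_qpp = 0.000000, Gamma_qpq = 0.000000, Gamma_qqq = -0.163823
  tau = 0.625000: gamma = (-0.078125, -0.055990), gamma' = (-0.750000, 0.354167); Gamma_ppp = 0.000000, Gamma_ppq = 0.000000, Gamma_pqq = 1.194011, Gamma_qpp = 0.000000, Gamma_qpq = 0.000000, Gamma_qqq = -0.089136
  tau = 0.750000: gamma = (-0.187500, -0.015625), gamma' = (-1.000000, 0.291667); Gamma_ppp = 0.000000, Gamma_ppq = 0.000000, Gamma_pqq = 1.199531, Gamma_qpp = 0.000000, Gamma_qpq = 0.000000, Gamma_qqq = -0.024990
  tau = 0.875000: gamma = (-0.328125, 0.016927), gamma' = (-1.250000, 0.229167); Gamma_ppp = 0.000000, Gamma_ppq = 0.000000, Gamma_pqq = 1.199450, Gamma_qpp = 0.000000, Gamma_qpq = 0.000000, Gamma_qqq = 0.027071
  tau = 1.000000: gamma = (-0.500000, 0.041667), gamma' = (-1.500000, 0.166667); Gamma_ppp = 0.000000, Gamma_ppq = 0.000000, Gamma_pqq = 1.196676, Gamma_qpp = 0.000000, Gamma_qpq = 0.000000, Gamma_qqq = 0.066482
step 0: V^p = 0.5000, V^q = 1.0000
step 1: k1 = (-0.653061, 0.326531), k2 = (-0.662050, 0.260912), k3 = (-0.656832, 0.258856), k4 = (-0.640651, 0.191305); V <- V + (h/6)(k1 + 2k2 + 2k3 + k4): V^p = 0.3362, V^q = 1.0649
step 2: k1 = (-0.640757, 0.191337), k2 = (-0.601384, 0.128420), k3 = (-0.597040, 0.127493), k4 = (-0.539024, 0.074864); V <- V + (h/6)(k1 + 2k2 + 2k3 + k4): V^p = 0.1872, V^q = 1.0973
step 3: k1 = (-0.539291, 0.074902), k2 = (-0.467988, 0.034937), k3 = (-0.465875, 0.034779), k4 = (-0.386950, 0.008061); V <- V + (h/6)(k1 + 2k2 + 2k3 + k4): V^p = 0.0707, V^q = 1.1066
step 4: k1 = (-0.387150, 0.008066), k2 = (-0.304446, -0.006871), k3 = (-0.303933, -0.006860), k4 = (-0.220360, -0.012242); V <- V + (h/6)(k1 + 2k2 + 2k3 + k4): V^p = -0.0053, V^q = 1.1053


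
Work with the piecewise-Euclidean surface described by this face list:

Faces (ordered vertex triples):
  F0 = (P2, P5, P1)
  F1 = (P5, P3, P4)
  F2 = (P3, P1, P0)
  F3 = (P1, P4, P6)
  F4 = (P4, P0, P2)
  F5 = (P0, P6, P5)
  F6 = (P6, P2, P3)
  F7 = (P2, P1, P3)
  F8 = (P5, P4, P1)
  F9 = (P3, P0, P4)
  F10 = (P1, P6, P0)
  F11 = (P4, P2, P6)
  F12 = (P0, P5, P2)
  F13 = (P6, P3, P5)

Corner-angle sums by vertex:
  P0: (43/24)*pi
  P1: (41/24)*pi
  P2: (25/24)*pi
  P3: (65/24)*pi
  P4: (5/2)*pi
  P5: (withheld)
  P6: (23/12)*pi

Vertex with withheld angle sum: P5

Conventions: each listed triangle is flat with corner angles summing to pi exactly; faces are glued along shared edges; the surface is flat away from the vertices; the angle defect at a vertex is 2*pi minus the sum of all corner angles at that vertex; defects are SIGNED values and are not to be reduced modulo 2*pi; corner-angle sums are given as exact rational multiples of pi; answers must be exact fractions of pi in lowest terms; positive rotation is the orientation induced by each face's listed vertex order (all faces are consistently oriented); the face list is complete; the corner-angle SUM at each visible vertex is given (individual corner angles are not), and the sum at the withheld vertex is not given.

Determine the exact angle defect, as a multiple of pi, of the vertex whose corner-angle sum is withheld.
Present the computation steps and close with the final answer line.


V = 7, E = 21, F = 14; chi = V - E + F = 0
Gauss-Bonnet: total defect = 2*pi*chi = 0; visible defects sum to pi/3

Answer: defect(P5) = -pi/3


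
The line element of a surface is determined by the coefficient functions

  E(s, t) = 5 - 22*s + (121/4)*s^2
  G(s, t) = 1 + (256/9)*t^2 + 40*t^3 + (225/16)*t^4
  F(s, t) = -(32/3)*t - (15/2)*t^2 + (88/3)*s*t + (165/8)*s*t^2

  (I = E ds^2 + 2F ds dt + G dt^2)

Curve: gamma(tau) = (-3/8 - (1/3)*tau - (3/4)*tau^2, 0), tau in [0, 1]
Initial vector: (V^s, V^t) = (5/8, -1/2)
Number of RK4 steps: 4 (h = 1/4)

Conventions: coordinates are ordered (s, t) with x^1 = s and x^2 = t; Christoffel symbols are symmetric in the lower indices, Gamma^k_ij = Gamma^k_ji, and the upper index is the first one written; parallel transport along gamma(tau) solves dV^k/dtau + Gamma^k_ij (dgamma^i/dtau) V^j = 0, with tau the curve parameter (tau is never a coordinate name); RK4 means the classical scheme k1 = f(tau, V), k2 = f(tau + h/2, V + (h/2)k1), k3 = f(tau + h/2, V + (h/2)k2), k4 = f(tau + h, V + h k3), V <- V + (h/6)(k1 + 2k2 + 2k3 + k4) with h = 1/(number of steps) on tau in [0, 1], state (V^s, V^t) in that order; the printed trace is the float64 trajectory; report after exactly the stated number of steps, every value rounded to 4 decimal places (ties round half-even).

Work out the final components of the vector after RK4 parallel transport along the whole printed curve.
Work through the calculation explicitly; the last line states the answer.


gamma'(tau) = (-1/3 - (3/2)*tau, 0); f(tau, V)^k = -Gamma^k_ij(gamma(tau)) gamma'^i(tau) V^j; h = 1/4; intermediate values shown to 6 dp
curve data and Christoffel symbols at the stage parameters:
  tau = 0.000000: gamma = (-0.375000, 0.000000), gamma' = (-0.333333, 0.000000); Gamma_sss = -1.276501, Gamma_sst = 0.000000, Gamma_stt = -1.237819, Gamma_tss = 0.000000, Gamma_tst = 0.000000, Gamma_ttt = 0.000000
  tau = 0.125000: gamma = (-0.428385, 0.000000), gamma' = (-0.520833, 0.000000); Gamma_sss = -1.199385, Gamma_sst = 0.000000, Gamma_stt = -1.163040, Gamma_tss = 0.000000, Gamma_tst = 0.000000, Gamma_ttt = 0.000000
  tau = 0.250000: gamma = (-0.505208, 0.000000), gamma' = (-0.708333, 0.000000); Gamma_sss = -1.102666, Gamma_sst = 0.000000, Gamma_stt = -1.069252, Gamma_tss = 0.000000, Gamma_tst = 0.000000, Gamma_ttt = 0.000000
  tau = 0.375000: gamma = (-0.605469, 0.000000), gamma' = (-0.895833, 0.000000); Gamma_sss = -0.996793, Gamma_sst = 0.000000, Gamma_stt = -0.966588, Gamma_tss = 0.000000, Gamma_tst = 0.000000, Gamma_ttt = 0.000000
  tau = 0.500000: gamma = (-0.729167, 0.000000), gamma' = (-1.083333, 0.000000); Gamma_sss = -0.890429, Gamma_sst = 0.000000, Gamma_stt = -0.863447, Gamma_tss = 0.000000, Gamma_tst = 0.000000, Gamma_ttt = 0.000000
  tau = 0.625000: gamma = (-0.876302, 0.000000), gamma' = (-1.270833, 0.000000); Gamma_sss = -0.789516, Gamma_sst = 0.000000, Gamma_stt = -0.765591, Gamma_tss = 0.000000, Gamma_tst = 0.000000, Gamma_ttt = 0.000000
  tau = 0.750000: gamma = (-1.046875, 0.000000), gamma' = (-1.458333, 0.000000); Gamma_sss = -0.697375, Gamma_sst = 0.000000, Gamma_stt = -0.676243, Gamma_tss = 0.000000, Gamma_tst = 0.000000, Gamma_ttt = 0.000000
  tau = 0.875000: gamma = (-1.240885, 0.000000), gamma' = (-1.645833, 0.000000); Gamma_sss = -0.615337, Gamma_sst = 0.000000, Gamma_stt = -0.596691, Gamma_tss = 0.000000, Gamma_tst = 0.000000, Gamma_ttt = 0.000000
  tau = 1.000000: gamma = (-1.458333, 0.000000), gamma' = (-1.833333, 0.000000); Gamma_sss = -0.543445, Gamma_sst = 0.000000, Gamma_stt = -0.526977, Gamma_tss = 0.000000, Gamma_tst = 0.000000, Gamma_ttt = 0.000000
step 0: V^s = 0.6250, V^t = -0.5000
step 1: k1 = (-0.265938, 0.000000), k2 = (-0.369659, 0.000000), k3 = (-0.361560, 0.000000), k4 = (-0.417560, 0.000000); V <- V + (h/6)(k1 + 2k2 + 2k3 + k4): V^s = 0.5356, V^t = -0.5000
step 2: k1 = (-0.418322, 0.000000), k2 = (-0.431564, 0.000000), k3 = (-0.430086, 0.000000), k4 = (-0.412925, 0.000000); V <- V + (h/6)(k1 + 2k2 + 2k3 + k4): V^s = 0.4291, V^t = -0.5000
step 3: k1 = (-0.413968, 0.000000), k2 = (-0.378662, 0.000000), k3 = (-0.383090, 0.000000), k4 = (-0.339043, 0.000000); V <- V + (h/6)(k1 + 2k2 + 2k3 + k4): V^s = 0.3343, V^t = -0.5000
step 4: k1 = (-0.339977, 0.000000), k2 = (-0.295513, 0.000000), k3 = (-0.301142, 0.000000), k4 = (-0.258052, 0.000000); V <- V + (h/6)(k1 + 2k2 + 2k3 + k4): V^s = 0.2597, V^t = -0.5000

Answer: V^s = 0.2597, V^t = -0.5000


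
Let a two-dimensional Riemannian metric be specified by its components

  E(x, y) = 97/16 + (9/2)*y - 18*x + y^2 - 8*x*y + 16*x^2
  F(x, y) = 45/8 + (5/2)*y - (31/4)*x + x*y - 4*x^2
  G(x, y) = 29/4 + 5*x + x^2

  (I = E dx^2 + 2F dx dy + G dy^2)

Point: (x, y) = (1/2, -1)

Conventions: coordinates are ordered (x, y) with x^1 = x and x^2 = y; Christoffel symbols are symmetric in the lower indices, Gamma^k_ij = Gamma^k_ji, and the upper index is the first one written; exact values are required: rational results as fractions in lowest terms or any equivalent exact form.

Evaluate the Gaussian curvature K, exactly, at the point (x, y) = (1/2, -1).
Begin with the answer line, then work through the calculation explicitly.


Answer: K = -256/28561

E = 25/16, F = -9/4, G = 10, EG - F^2 = 169/16 at the point
E_x = 6, E_y = -3/2, F_x = -51/4, F_y = 3, G_x = 6, G_y = 0
E_yy = 2, F_xy = 1, G_xx = 2
Compute both Brioschi determinants and normalise by (EG - F^2)^2.
M1 = [[-E_yy/2 + F_xy - G_xx/2, E_x/2, F_x - E_y/2], [F_y - G_x/2, E, F], [G_y/2, F, G]] = [[-1, 3, -12], [0, 25/16, -9/4], [0, -9/4, 10]]; det M1 = -169/16
M2 = [[0, E_y/2, G_x/2], [E_y/2, E, F], [G_x/2, F, G]] = [[0, -3/4, 3], [-3/4, 25/16, -9/4], [3, -9/4, 10]]; det M2 = -153/16
det M1 - det M2 = -1; K = -1 / (169/16)^2 = -256/28561


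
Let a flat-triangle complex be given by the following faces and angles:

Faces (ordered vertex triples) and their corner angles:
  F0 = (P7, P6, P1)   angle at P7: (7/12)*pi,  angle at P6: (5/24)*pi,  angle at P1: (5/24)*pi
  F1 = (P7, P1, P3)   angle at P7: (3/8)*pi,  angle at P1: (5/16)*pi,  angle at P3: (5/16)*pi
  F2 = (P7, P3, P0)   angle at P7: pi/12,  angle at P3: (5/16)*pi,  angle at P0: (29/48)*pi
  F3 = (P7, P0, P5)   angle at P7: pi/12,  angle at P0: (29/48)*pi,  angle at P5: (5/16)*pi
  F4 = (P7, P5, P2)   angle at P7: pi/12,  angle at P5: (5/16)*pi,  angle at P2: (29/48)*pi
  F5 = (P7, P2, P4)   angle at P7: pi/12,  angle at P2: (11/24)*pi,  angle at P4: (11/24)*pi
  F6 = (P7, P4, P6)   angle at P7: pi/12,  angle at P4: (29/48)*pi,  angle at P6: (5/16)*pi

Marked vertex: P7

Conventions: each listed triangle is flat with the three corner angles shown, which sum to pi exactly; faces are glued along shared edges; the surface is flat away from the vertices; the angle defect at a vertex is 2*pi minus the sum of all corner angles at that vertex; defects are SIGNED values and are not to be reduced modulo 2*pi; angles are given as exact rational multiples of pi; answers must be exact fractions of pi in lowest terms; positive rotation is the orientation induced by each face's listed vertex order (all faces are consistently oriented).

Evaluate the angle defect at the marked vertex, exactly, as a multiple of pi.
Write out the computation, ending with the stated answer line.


Sum of corner angles at P7: (11/8)*pi
defect = 2*pi - (11/8)*pi

Answer: defect(P7) = (5/8)*pi


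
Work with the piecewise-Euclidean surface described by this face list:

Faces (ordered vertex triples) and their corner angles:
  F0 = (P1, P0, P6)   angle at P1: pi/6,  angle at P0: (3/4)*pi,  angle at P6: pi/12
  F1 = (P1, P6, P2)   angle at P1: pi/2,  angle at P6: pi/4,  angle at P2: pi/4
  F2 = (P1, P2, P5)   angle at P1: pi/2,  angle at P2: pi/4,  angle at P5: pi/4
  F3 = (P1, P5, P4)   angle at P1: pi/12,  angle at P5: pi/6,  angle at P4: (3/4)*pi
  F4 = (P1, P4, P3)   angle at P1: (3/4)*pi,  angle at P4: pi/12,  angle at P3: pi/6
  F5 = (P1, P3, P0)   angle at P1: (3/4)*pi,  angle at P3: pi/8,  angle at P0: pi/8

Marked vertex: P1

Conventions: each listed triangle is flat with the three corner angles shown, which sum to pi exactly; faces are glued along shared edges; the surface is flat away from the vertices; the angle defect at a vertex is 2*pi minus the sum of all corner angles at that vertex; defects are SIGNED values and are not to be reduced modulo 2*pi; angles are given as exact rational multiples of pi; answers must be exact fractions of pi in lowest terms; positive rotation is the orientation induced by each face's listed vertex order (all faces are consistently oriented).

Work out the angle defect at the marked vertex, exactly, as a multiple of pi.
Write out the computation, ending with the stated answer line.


Sum of corner angles at P1: (11/4)*pi
defect = 2*pi - (11/4)*pi

Answer: defect(P1) = (-3/4)*pi


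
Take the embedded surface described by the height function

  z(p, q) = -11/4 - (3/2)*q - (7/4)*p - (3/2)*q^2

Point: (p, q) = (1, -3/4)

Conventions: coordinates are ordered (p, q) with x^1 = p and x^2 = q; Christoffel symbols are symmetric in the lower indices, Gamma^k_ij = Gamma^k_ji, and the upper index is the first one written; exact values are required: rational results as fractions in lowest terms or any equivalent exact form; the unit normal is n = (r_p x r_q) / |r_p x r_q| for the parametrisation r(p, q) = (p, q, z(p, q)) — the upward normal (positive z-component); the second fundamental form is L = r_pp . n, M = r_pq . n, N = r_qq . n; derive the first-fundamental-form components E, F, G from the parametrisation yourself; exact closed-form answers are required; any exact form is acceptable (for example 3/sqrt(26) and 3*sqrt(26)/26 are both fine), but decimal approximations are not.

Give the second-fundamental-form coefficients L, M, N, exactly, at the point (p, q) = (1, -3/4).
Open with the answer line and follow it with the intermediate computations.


Answer: L = 0, M = 0, N = -6*sqrt(74)/37

z_p = -7/4, z_q = 3/4, z_pp = 0, z_pq = 0, z_qq = -3
E = 65/16, F = -21/16, G = 25/16; answer radicand W^2 = 37/8
unnormalised second-form numerators: l = 0, m = 0, n = -3; L = l/sqrt(37/8), and similarly M = m/sqrt(W^2), N = n/sqrt(W^2)


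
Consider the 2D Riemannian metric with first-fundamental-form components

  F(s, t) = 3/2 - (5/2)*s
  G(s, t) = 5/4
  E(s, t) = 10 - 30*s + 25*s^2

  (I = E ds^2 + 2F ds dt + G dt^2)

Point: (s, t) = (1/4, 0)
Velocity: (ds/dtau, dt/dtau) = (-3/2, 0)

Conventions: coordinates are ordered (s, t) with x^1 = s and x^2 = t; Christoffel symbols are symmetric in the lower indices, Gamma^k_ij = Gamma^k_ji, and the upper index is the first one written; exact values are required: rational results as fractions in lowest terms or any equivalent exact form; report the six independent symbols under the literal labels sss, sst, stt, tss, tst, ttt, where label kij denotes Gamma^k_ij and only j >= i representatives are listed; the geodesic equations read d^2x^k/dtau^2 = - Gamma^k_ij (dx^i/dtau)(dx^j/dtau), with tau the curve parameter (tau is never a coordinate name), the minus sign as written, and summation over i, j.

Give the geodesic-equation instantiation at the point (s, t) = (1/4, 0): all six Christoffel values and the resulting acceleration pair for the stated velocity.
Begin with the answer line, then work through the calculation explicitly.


Answer: Gamma_sss = -140/69, Gamma_sst = 0, Gamma_stt = 0, Gamma_tss = -40/69, Gamma_tst = 0, Gamma_ttt = 0; accelerations (d^2s/dtau^2, d^2t/dtau^2) = (105/23, 30/23)

E = 65/16, F = 7/8, G = 5/4 at the point
E_s = -35/2, E_t = 0, F_s = -5/2, F_t = 0, G_s = 0, G_t = 0
EG - F^2 = 69/16;  g^inv = (16/69) * [[5/4, -7/8], [-7/8, 65/16]]
first-kind symbols [ij,l] = (1/2)(d_i g_jl + d_j g_il - d_l g_ij): [ss,s] = E_s/2 = -35/4, [ss,t] = F_s - E_t/2 = -5/2, [st,s] = E_t/2 = 0, [st,t] = G_s/2 = 0, [tt,s] = F_t - G_s/2 = 0, [tt,t] = G_t/2 = 0
Gamma^s_ij = (G*[ij,s] - F*[ij,t])/(EG - F^2), Gamma^t_ij = (E*[ij,t] - F*[ij,s])/(EG - F^2)
Gamma_sss = -140/69, Gamma_sst = 0, Gamma_stt = 0, Gamma_tss = -40/69, Gamma_tst = 0, Gamma_ttt = 0
d^2s/dtau^2 = -(Gamma_sss*(-3/2)^2 + 2*Gamma_sst*(-3/2)*(0) + Gamma_stt*(0)^2) = 105/23
d^2t/dtau^2 = -(Gamma_tss*(-3/2)^2 + 2*Gamma_tst*(-3/2)*(0) + Gamma_ttt*(0)^2) = 30/23


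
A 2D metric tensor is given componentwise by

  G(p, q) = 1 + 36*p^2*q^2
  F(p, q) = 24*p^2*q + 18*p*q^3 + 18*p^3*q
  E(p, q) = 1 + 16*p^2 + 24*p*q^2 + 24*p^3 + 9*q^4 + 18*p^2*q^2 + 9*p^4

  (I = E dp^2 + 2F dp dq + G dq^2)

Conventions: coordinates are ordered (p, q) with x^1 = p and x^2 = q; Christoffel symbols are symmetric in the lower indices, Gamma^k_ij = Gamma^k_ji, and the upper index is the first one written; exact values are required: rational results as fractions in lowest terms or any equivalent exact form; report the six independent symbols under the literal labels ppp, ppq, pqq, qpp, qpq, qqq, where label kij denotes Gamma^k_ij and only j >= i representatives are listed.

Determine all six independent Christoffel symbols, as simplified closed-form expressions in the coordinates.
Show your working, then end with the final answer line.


E = 1 + 16*p^2 + 24*p*q^2 + 24*p^3 + 9*q^4 + 18*p^2*q^2 + 9*p^4; F = 24*p^2*q + 18*p*q^3 + 18*p^3*q; G = 1 + 36*p^2*q^2
Gamma^k_ij = (1/2) g^{kl} (d_i g_jl + d_j g_il - d_l g_ij), with g^inv = (1/(EG-F^2)) [[G, -F], [-F, E]]
first partials: E_p = 32*p + 24*q^2 + 72*p^2 + 36*p*q^2 + 36*p^3, E_q = 48*p*q + 36*q^3 + 36*p^2*q, F_p = 48*p*q + 18*q^3 + 54*p^2*q, F_q = 24*p^2 + 54*p*q^2 + 18*p^3, G_p = 72*p*q^2, G_q = 72*p^2*q
D = EG - F^2 = 1 + 16*p^2 + 24*p*q^2 + 24*p^3 + 9*q^4 + 54*p^2*q^2 + 9*p^4
expanded: Gamma^p_pp = (G E_p - 2F F_p + F E_q)/(2D), Gamma^p_pq = (G E_q - F G_p)/(2D), Gamma^p_qq = (2G F_q - G G_p - F G_q)/(2D), Gamma^q_pp = (2E F_p - E E_q - F E_p)/(2D), Gamma^q_pq = (E G_p - F E_q)/(2D), Gamma^q_qq = (E G_q - 2F F_q + F G_p)/(2D); substitute and cancel common factors

Answer: Gamma_ppp = (18*p^3 + 36*p^2 + 18*p*q^2 + 16*p + 12*q^2)/(9*p^4 + 24*p^3 + 54*p^2*q^2 + 16*p^2 + 24*p*q^2 + 9*q^4 + 1), Gamma_ppq = (18*p^2*q + 24*p*q + 18*q^3)/(9*p^4 + 24*p^3 + 54*p^2*q^2 + 16*p^2 + 24*p*q^2 + 9*q^4 + 1), Gamma_pqq = (18*p^3 + 24*p^2 + 18*p*q^2)/(9*p^4 + 24*p^3 + 54*p^2*q^2 + 16*p^2 + 24*p*q^2 + 9*q^4 + 1), Gamma_qpp = (36*p^2*q + 24*p*q)/(9*p^4 + 24*p^3 + 54*p^2*q^2 + 16*p^2 + 24*p*q^2 + 9*q^4 + 1), Gamma_qpq = 36*p*q^2/(9*p^4 + 24*p^3 + 54*p^2*q^2 + 16*p^2 + 24*p*q^2 + 9*q^4 + 1), Gamma_qqq = 36*p^2*q/(9*p^4 + 24*p^3 + 54*p^2*q^2 + 16*p^2 + 24*p*q^2 + 9*q^4 + 1)


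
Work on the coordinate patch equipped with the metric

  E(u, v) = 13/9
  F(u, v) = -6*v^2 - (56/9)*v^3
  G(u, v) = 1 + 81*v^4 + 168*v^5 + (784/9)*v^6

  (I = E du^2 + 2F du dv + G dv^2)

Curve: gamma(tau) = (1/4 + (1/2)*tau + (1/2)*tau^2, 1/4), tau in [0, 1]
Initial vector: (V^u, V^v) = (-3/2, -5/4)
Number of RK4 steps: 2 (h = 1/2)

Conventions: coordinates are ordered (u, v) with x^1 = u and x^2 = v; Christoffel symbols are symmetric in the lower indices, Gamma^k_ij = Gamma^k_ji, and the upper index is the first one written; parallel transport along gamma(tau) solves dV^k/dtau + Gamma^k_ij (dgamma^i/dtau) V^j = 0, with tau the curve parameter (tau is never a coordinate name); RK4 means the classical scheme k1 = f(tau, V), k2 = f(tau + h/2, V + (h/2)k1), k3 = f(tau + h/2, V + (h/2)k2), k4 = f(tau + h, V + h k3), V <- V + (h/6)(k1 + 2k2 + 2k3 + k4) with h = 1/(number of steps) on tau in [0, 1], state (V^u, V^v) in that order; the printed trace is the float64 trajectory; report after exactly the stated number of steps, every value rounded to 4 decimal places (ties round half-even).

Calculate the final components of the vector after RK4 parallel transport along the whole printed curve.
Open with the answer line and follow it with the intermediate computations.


Answer: V^u = -1.5000, V^v = -1.2500

gamma'(tau) = (1/2 + tau, 0); f(tau, V)^k = -Gamma^k_ij(gamma(tau)) gamma'^i(tau) V^j; h = 1/2; intermediate values shown to 6 dp
curve data and Christoffel symbols at the stage parameters:
  tau = 0.000000: gamma = (0.250000, 0.250000), gamma' = (0.500000, 0.000000); Gamma_uuu = 0.000000, Gamma_uuv = 0.000000, Gamma_uvv = -2.140946, Gamma_vuu = 0.000000, Gamma_vuv = 0.000000, Gamma_vvv = 2.274755
  tau = 0.250000: gamma = (0.406250, 0.250000), gamma' = (0.750000, 0.000000); Gamma_uuu = 0.000000, Gamma_uuv = 0.000000, Gamma_uvv = -2.140946, Gamma_vuu = 0.000000, Gamma_vuv = 0.000000, Gamma_vvv = 2.274755
  tau = 0.500000: gamma = (0.625000, 0.250000), gamma' = (1.000000, 0.000000); Gamma_uuu = 0.000000, Gamma_uuv = 0.000000, Gamma_uvv = -2.140946, Gamma_vuu = 0.000000, Gamma_vuv = 0.000000, Gamma_vvv = 2.274755
  tau = 0.750000: gamma = (0.906250, 0.250000), gamma' = (1.250000, 0.000000); Gamma_uuu = 0.000000, Gamma_uuv = 0.000000, Gamma_uvv = -2.140946, Gamma_vuu = 0.000000, Gamma_vuv = 0.000000, Gamma_vvv = 2.274755
  tau = 1.000000: gamma = (1.250000, 0.250000), gamma' = (1.500000, 0.000000); Gamma_uuu = 0.000000, Gamma_uuv = 0.000000, Gamma_uvv = -2.140946, Gamma_vuu = 0.000000, Gamma_vuv = 0.000000, Gamma_vvv = 2.274755
step 0: V^u = -1.5000, V^v = -1.2500
step 1: k1 = (0.000000, 0.000000), k2 = (0.000000, 0.000000), k3 = (0.000000, 0.000000), k4 = (0.000000, 0.000000); V <- V + (h/6)(k1 + 2k2 + 2k3 + k4): V^u = -1.5000, V^v = -1.2500
step 2: k1 = (0.000000, 0.000000), k2 = (0.000000, 0.000000), k3 = (0.000000, 0.000000), k4 = (0.000000, 0.000000); V <- V + (h/6)(k1 + 2k2 + 2k3 + k4): V^u = -1.5000, V^v = -1.2500


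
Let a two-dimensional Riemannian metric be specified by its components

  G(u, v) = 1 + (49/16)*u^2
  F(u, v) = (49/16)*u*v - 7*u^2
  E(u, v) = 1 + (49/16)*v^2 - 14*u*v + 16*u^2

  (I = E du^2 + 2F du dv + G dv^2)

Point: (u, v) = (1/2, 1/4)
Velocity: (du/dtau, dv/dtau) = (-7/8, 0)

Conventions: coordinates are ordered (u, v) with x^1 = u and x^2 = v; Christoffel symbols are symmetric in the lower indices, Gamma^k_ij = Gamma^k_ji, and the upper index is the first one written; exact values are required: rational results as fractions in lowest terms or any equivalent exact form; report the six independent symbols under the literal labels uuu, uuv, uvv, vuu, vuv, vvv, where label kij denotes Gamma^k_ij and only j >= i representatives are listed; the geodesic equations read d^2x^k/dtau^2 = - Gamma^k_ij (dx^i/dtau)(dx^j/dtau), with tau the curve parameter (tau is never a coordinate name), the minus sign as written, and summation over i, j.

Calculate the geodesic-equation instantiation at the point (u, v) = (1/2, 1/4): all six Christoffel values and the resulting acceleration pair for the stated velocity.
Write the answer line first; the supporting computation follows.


Answer: Gamma_uuu = 1600/1077, Gamma_uuv = -700/1077, Gamma_uvv = 0, Gamma_vuu = -896/1077, Gamma_vuv = 392/1077, Gamma_vvv = 0; accelerations (d^2u/dtau^2, d^2v/dtau^2) = (-1225/1077, 686/1077)

E = 881/256, F = -175/128, G = 113/64 at the point
E_u = 25/2, E_v = -175/32, F_u = -399/64, F_v = 49/32, G_u = 49/16, G_v = 0
EG - F^2 = 1077/256;  g^inv = (256/1077) * [[113/64, 175/128], [175/128, 881/256]]
first-kind symbols [ij,l] = (1/2)(d_i g_jl + d_j g_il - d_l g_ij): [uu,u] = E_u/2 = 25/4, [uu,v] = F_u - E_v/2 = -7/2, [uv,u] = E_v/2 = -175/64, [uv,v] = G_u/2 = 49/32, [vv,u] = F_v - G_u/2 = 0, [vv,v] = G_v/2 = 0
Gamma^u_ij = (G*[ij,u] - F*[ij,v])/(EG - F^2), Gamma^v_ij = (E*[ij,v] - F*[ij,u])/(EG - F^2)
Gamma_uuu = 1600/1077, Gamma_uuv = -700/1077, Gamma_uvv = 0, Gamma_vuu = -896/1077, Gamma_vuv = 392/1077, Gamma_vvv = 0
d^2u/dtau^2 = -(Gamma_uuu*(-7/8)^2 + 2*Gamma_uuv*(-7/8)*(0) + Gamma_uvv*(0)^2) = -1225/1077
d^2v/dtau^2 = -(Gamma_vuu*(-7/8)^2 + 2*Gamma_vuv*(-7/8)*(0) + Gamma_vvv*(0)^2) = 686/1077


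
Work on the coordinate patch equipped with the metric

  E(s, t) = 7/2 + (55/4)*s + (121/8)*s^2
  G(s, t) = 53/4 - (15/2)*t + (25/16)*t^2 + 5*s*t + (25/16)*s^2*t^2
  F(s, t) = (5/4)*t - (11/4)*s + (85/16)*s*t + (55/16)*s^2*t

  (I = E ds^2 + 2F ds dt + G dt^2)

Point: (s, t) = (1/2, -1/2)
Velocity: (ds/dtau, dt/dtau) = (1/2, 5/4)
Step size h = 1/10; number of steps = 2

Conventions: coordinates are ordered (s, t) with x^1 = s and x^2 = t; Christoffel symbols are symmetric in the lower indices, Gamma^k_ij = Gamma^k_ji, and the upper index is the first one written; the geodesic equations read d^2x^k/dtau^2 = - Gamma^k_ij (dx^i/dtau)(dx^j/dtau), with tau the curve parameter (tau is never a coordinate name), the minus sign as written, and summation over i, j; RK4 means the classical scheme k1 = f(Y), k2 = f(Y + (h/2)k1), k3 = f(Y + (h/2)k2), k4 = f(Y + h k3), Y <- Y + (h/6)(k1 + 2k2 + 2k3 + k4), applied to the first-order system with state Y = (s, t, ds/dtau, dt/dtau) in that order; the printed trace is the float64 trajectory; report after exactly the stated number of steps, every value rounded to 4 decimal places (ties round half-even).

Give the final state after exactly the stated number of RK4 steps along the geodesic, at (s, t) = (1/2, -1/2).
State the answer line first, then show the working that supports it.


Answer: s = 0.5847, t = -0.2437, ds/dtau = 0.3510, dt/dtau = 1.3102

f(Y) = (ds/dtau, dt/dtau, -Gamma^s_ij Y'^i Y'^j, -Gamma^t_ij Y'^i Y'^j) with the Gammas evaluated at the stage position; h = 0.100000; intermediate values shown to 6 dp
step 0: s = 0.5000, t = -0.5000, ds/dtau = 0.5000, dt/dtau = 1.2500
step 1:
  k1: at (s, t) = (0.500000, -0.500000), (ds/dtau, dt/dtau) = (0.500000, 1.250000); Gamma_sss = 0.962521, Gamma_sst = -0.018370, Gamma_stt = 0.377506, Gamma_tss = -0.216034, Gamma_tst = -0.069202, Gamma_ttt = -0.126736; k1 = (0.500000, 1.250000, -0.807520, 0.338535)
  k2: at (s, t) = (0.525000, -0.437500), (ds/dtau, dt/dtau) = (0.459624, 1.266927); Gamma_sss = 0.945332, Gamma_sst = -0.015328, Gamma_stt = 0.367313, Gamma_tss = -0.204649, Gamma_tst = -0.062946, Gamma_ttt = -0.125465; k2 = (0.459624, 1.266927, -0.771429, 0.317926)
  k3: at (s, t) = (0.522981, -0.436654), (ds/dtau, dt/dtau) = (0.461429, 1.265896); Gamma_sss = 0.947387, Gamma_sst = -0.015297, Gamma_stt = 0.367548, Gamma_tss = -0.204397, Gamma_tst = -0.062872, Gamma_ttt = -0.125958; k3 = (0.461429, 1.265896, -0.772836, 0.318816)
  k4: at (s, t) = (0.546143, -0.373410), (ds/dtau, dt/dtau) = (0.422716, 1.281882); Gamma_sss = 0.932799, Gamma_sst = -0.012386, Gamma_stt = 0.358394, Gamma_tss = -0.191443, Gamma_tst = -0.055968, Gamma_ttt = -0.124794; k4 = (0.422716, 1.281882, -0.742178, 0.299929)
  Y <- Y + (h/6)(k1 + 2k2 + 2k3 + k4): s = 0.5461, t = -0.3734, ds/dtau = 0.4227, dt/dtau = 1.2819
step 2:
  k1: at (s, t) = (0.546080, -0.373375), (ds/dtau, dt/dtau) = (0.422696, 1.281866); Gamma_sss = 0.932861, Gamma_sst = -0.012385, Gamma_stt = 0.358399, Gamma_tss = -0.191433, Gamma_tst = -0.055965, Gamma_ttt = -0.124810; k1 = (0.422696, 1.281866, -0.742169, 0.299937)
  k2: at (s, t) = (0.567215, -0.309281), (ds/dtau, dt/dtau) = (0.385588, 1.296863); Gamma_sss = 0.920760, Gamma_sst = -0.009625, Gamma_stt = 0.350071, Gamma_tss = -0.176888, Gamma_tst = -0.048316, Gamma_ttt = -0.123795; k2 = (0.385588, 1.296863, -0.716037, 0.282825)
  k3: at (s, t) = (0.565360, -0.308531), (ds/dtau, dt/dtau) = (0.386894, 1.296007); Gamma_sss = 0.922488, Gamma_sst = -0.009599, Gamma_stt = 0.350200, Gamma_tss = -0.176700, Gamma_tst = -0.048227, Gamma_ttt = -0.124261; k3 = (0.386894, 1.296007, -0.716666, 0.283526)
  k4: at (s, t) = (0.584770, -0.243774), (ds/dtau, dt/dtau) = (0.351030, 1.310218); Gamma_sss = 0.912158, Gamma_sst = -0.007032, Gamma_stt = 0.342411, Gamma_tss = -0.160669, Gamma_tst = -0.039746, Gamma_ttt = -0.123313; k4 = (0.351030, 1.310218, -0.693737, 0.268046)
  Y <- Y + (h/6)(k1 + 2k2 + 2k3 + k4): s = 0.5847, t = -0.2437, ds/dtau = 0.3510, dt/dtau = 1.3102


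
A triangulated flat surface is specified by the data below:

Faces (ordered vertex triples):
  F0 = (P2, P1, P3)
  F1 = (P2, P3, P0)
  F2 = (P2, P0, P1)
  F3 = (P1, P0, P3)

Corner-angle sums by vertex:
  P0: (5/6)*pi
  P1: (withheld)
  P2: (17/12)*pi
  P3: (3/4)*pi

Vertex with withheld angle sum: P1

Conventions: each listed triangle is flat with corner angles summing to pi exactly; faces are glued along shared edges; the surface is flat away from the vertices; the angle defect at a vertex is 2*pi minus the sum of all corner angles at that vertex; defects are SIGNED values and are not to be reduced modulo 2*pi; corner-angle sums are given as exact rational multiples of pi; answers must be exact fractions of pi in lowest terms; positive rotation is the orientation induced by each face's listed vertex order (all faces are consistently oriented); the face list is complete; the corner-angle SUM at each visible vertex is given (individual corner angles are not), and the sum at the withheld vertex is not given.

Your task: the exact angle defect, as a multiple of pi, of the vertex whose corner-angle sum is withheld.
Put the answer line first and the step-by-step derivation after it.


Answer: defect(P1) = pi

V = 4, E = 6, F = 4; chi = V - E + F = 2
Gauss-Bonnet: total defect = 2*pi*chi = 4*pi; visible defects sum to 3*pi


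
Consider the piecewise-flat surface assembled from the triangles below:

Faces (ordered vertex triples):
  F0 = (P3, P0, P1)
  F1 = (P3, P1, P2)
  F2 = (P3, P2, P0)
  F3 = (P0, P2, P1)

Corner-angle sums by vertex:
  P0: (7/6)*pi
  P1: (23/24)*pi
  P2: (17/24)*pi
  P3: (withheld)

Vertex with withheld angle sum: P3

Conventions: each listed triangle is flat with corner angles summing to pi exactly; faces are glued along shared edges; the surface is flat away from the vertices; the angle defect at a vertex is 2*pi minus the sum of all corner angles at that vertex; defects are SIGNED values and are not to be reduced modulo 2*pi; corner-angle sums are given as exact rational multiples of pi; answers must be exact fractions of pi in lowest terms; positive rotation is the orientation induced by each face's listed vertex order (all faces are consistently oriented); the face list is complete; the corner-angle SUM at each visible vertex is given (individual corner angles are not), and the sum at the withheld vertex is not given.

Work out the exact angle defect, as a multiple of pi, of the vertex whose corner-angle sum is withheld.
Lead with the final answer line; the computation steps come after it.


Answer: defect(P3) = (5/6)*pi

V = 4, E = 6, F = 4; chi = V - E + F = 2
Gauss-Bonnet: total defect = 2*pi*chi = 4*pi; visible defects sum to (19/6)*pi


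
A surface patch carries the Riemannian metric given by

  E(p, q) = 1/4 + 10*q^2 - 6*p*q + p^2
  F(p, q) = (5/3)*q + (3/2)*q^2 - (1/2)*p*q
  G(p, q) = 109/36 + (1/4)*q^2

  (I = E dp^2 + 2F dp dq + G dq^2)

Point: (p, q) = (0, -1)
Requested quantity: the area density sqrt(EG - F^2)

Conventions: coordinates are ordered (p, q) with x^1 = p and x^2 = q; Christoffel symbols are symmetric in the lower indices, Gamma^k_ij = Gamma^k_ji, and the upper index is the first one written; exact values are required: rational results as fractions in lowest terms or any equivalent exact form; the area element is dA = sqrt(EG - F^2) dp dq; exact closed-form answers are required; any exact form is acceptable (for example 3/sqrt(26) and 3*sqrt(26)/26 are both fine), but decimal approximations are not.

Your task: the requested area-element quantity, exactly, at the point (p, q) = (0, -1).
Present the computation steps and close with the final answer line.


E = 41/4, F = -1/6, G = 59/18; EG - F^2 = 2417/72

Answer: sqrt(EG - F^2) = sqrt(4834)/12


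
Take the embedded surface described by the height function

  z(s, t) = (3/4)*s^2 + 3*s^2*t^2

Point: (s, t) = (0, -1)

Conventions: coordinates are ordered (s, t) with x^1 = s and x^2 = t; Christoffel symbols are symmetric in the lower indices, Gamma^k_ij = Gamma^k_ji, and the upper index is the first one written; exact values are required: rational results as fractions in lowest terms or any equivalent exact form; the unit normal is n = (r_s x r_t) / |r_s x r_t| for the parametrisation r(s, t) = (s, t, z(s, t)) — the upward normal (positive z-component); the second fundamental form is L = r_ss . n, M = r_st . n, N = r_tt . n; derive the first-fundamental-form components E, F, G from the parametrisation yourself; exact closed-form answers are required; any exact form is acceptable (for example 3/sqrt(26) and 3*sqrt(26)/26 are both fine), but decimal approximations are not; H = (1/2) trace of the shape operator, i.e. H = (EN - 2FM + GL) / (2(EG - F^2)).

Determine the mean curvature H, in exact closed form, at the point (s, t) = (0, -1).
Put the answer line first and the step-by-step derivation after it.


Answer: H = 15/4

z_s = 0, z_t = 0, z_ss = 15/2, z_st = 0, z_tt = 0
E = 1, F = 0, G = 1; answer radicand W^2 = 1
unnormalised second-form numerators: l = 15/2, m = 0, n = 0; L = l/sqrt(1), and similarly M = m/sqrt(W^2), N = n/sqrt(W^2)
H = (E*n - 2*F*m + G*l) / (2*(EG - F^2)*sqrt(W^2)); E*n - 2*F*m + G*l = 15/2, EG - F^2 = 1, so H = (15/4)/sqrt(1)


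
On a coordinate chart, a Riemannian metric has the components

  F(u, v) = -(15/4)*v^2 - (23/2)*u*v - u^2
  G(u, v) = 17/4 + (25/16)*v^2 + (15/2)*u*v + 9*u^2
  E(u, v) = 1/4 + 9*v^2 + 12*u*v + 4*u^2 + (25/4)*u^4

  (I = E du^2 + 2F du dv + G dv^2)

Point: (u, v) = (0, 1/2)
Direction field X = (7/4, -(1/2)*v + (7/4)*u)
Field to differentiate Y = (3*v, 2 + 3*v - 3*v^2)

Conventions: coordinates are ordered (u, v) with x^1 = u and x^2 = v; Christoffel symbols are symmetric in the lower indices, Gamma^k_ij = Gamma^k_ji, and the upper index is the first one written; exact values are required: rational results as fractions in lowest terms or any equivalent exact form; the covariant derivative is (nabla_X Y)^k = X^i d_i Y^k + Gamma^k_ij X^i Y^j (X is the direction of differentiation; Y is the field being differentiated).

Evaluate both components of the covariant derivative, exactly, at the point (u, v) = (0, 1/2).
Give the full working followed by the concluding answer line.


E = 5/2, F = -15/16, G = 297/64 at the point
E_u = 6, E_v = 9, F_u = -23/4, F_v = -15/4, G_u = 15/4, G_v = 25/16
EG - F^2 = 2745/256;  g^inv = (256/2745) * [[297/64, 15/16], [15/16, 5/2]]
first-kind symbols [ij,l] = (1/2)(d_i g_jl + d_j g_il - d_l g_ij): [uu,u] = E_u/2 = 3, [uu,v] = F_u - E_v/2 = -41/4, [uv,u] = E_v/2 = 9/2, [uv,v] = G_u/2 = 15/8, [vv,u] = F_v - G_u/2 = -45/8, [vv,v] = G_v/2 = 25/32
Gamma^u_ij = (G*[ij,u] - F*[ij,v])/(EG - F^2), Gamma^v_ij = (E*[ij,v] - F*[ij,u])/(EG - F^2)
Gamma_uuu = 368/915, Gamma_uuv = 644/305, Gamma_uvv = -433/183, Gamma_vuu = -1168/549, Gamma_vuv = 152/183, Gamma_vvv = -170/549
X = (7/4, -1/4), Y = (3/2, 11/4) at the point

Answer: (nabla_X Y)^u = 165463/14640, (nabla_X Y)^v = -7405/4392


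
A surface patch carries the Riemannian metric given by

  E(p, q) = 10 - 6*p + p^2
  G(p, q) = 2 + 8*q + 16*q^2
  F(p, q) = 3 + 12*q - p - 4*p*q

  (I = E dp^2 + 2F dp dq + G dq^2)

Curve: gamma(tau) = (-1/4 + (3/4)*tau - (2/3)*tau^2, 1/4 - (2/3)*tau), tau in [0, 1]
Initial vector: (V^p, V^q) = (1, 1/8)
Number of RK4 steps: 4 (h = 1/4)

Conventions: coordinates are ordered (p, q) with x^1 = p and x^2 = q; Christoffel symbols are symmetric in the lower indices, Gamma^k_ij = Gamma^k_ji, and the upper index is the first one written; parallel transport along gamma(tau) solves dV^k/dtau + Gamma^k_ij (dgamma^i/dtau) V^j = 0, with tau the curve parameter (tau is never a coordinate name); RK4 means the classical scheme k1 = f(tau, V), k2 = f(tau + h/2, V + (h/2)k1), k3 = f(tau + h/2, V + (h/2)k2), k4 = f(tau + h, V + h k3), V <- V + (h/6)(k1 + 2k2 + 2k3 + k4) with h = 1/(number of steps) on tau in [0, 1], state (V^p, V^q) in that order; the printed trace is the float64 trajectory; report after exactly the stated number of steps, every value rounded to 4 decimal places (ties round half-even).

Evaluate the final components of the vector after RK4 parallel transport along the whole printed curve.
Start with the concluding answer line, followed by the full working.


Answer: V^p = 1.1287, V^q = 0.1737

gamma'(tau) = (3/4 - (4/3)*tau, -2/3); f(tau, V)^k = -Gamma^k_ij(gamma(tau)) gamma'^i(tau) V^j; h = 1/4; intermediate values shown to 6 dp
curve data and Christoffel symbols at the stage parameters:
  tau = 0.000000: gamma = (-0.250000, 0.250000), gamma' = (0.750000, -0.666667); Gamma_ppp = -0.208835, Gamma_ppq = 0.000000, Gamma_pqq = 0.835341, Gamma_qpp = -0.128514, Gamma_qpq = 0.000000, Gamma_qqq = 0.514056
  tau = 0.125000: gamma = (-0.166667, 0.166667), gamma' = (0.583333, -0.666667); Gamma_ppp = -0.229376, Gamma_ppq = 0.000000, Gamma_pqq = 0.917505, Gamma_qpp = -0.120724, Gamma_qpq = 0.000000, Gamma_qqq = 0.482897
  tau = 0.250000: gamma = (-0.104167, 0.083333), gamma' = (0.416667, -0.666667); Gamma_ppp = -0.250061, Gamma_ppq = 0.000000, Gamma_pqq = 1.000245, Gamma_qpp = -0.107409, Gamma_qpq = 0.000000, Gamma_qqq = 0.429635
  tau = 0.375000: gamma = (-0.062500, 0.000000), gamma' = (0.250000, -0.666667); Gamma_ppp = -0.269138, Gamma_ppq = 0.000000, Gamma_pqq = 1.076553, Gamma_qpp = -0.087882, Gamma_qpq = 0.000000, Gamma_qqq = 0.351528
  tau = 0.500000: gamma = (-0.041667, -0.083333), gamma' = (0.083333, -0.666667); Gamma_ppp = -0.284369, Gamma_ppq = 0.000000, Gamma_pqq = 1.137478, Gamma_qpp = -0.062328, Gamma_qpq = 0.000000, Gamma_qqq = 0.249310
  tau = 0.625000: gamma = (-0.041667, -0.166667), gamma' = (-0.083333, -0.666667); Gamma_ppp = -0.293517, Gamma_ppq = 0.000000, Gamma_pqq = 1.174066, Gamma_qpp = -0.032166, Gamma_qpq = 0.000000, Gamma_qqq = 0.128665
  tau = 0.750000: gamma = (-0.062500, -0.250000), gamma' = (-0.250000, -0.666667); Gamma_ppp = -0.295070, Gamma_ppq = 0.000000, Gamma_pqq = 1.180279, Gamma_qpp = 0.000000, Gamma_qpq = 0.000000, Gamma_qqq = 0.000000
  tau = 0.875000: gamma = (-0.104167, -0.333333), gamma' = (-0.416667, -0.666667); Gamma_ppp = -0.288841, Gamma_ppq = 0.000000, Gamma_pqq = 1.155365, Gamma_qpp = 0.031017, Gamma_qpq = 0.000000, Gamma_qqq = -0.124066
  tau = 1.000000: gamma = (-0.166667, -0.416667), gamma' = (-0.583333, -0.666667); Gamma_ppp = -0.276029, Gamma_ppq = 0.000000, Gamma_pqq = 1.104116, Gamma_qpp = 0.058111, Gamma_qpq = 0.000000, Gamma_qqq = -0.232446
step 0: V^p = 1.0000, V^q = 0.1250
step 1: k1 = (0.226238, 0.139224), k2 = (0.224690, 0.118258), k3 = (0.223061, 0.117401), k4 = (0.212928, 0.091459); V <- V + (h/6)(k1 + 2k2 + 2k3 + k4): V^p = 1.0556, V^q = 0.1543
step 2: k1 = (0.212845, 0.091423), k2 = (0.191724, 0.062604), k3 = (0.188961, 0.061701), k4 = (0.154803, 0.033929); V <- V + (h/6)(k1 + 2k2 + 2k3 + k4): V^p = 1.1027, V^q = 0.1698
step 3: k1 = (0.154917, 0.033954), k2 = (0.108807, 0.011924), k3 = (0.106793, 0.011703), k4 = (0.052625, 0.000000); V <- V + (h/6)(k1 + 2k2 + 2k3 + k4): V^p = 1.1293, V^q = 0.1732
step 4: k1 = (0.052992, 0.000000), k2 = (-0.003287, 0.000353), k3 = (-0.002406, 0.000258), k4 = (-0.054187, 0.011408); V <- V + (h/6)(k1 + 2k2 + 2k3 + k4): V^p = 1.1287, V^q = 0.1737


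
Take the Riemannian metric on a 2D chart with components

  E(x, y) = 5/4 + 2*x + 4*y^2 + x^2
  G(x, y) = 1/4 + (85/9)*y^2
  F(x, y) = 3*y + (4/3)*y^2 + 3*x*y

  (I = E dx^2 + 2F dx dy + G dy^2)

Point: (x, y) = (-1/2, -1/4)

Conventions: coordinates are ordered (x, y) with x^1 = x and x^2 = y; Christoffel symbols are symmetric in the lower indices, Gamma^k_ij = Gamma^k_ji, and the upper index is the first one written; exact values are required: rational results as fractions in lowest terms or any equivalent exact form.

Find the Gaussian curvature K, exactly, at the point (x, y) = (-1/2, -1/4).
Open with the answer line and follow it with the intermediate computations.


Answer: K = 55680/24649

E = 3/4, F = -7/24, G = 121/144, EG - F^2 = 157/288 at the point
E_x = 1, E_y = -2, F_x = -3/4, F_y = 5/6, G_x = 0, G_y = -85/18
E_yy = 8, F_xy = 3, G_xx = 0
Using the Brioschi determinant formula for K from the metric derivatives:
M1 = [[-E_yy/2 + F_xy - G_xx/2, E_x/2, F_x - E_y/2], [F_y - G_x/2, E, F], [G_y/2, F, G]] = [[-1, 1/2, 1/4], [5/6, 3/4, -7/24], [-85/36, -7/24, 121/144]]; det M1 = -73/432
M2 = [[0, E_y/2, G_x/2], [E_y/2, E, F], [G_x/2, F, G]] = [[0, -1, 0], [-1, 3/4, -7/24], [0, -7/24, 121/144]]; det M2 = -121/144
det M1 - det M2 = 145/216; K = 145/216 / (157/288)^2 = 55680/24649
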